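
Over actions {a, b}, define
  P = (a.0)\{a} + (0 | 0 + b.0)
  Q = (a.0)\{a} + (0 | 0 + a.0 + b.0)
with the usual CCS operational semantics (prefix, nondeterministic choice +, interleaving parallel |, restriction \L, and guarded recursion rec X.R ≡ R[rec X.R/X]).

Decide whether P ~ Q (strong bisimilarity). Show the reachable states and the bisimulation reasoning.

Reachable graph of P (2 states):
  u0 = (a.0)\{a} + (0 | 0 + b.0) has moves =b=> u1
  u1 = 0 has moves ·
Reachable graph of Q (2 states):
  v0 = (a.0)\{a} + (0 | 0 + a.0 + b.0) has moves =a=> v1, =b=> v1
  v1 = 0 has moves ·
Bisimilarity quotient blocks:
  B0 = {u0}
  B1 = {u1, v1}
  B2 = {v0}
u0 ∈ B0, v0 ∈ B2 → different blocks

NO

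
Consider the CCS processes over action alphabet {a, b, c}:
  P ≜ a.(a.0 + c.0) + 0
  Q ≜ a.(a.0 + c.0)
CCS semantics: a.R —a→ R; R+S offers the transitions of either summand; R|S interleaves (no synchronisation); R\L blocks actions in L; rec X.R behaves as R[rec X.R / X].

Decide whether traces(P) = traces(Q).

Reachable graph of P (3 states):
  p0 = a.(a.0 + c.0) + 0 → -a-> p1
  p1 = a.0 + c.0 → -a-> p2, -c-> p2
  p2 = 0 → deadlocked
Reachable graph of Q (3 states):
  q0 = a.(a.0 + c.0) → -a-> q1
  q1 = a.0 + c.0 → -a-> q2, -c-> q2
  q2 = 0 → deadlocked
Bisimilarity quotient blocks:
  B0 = {p0, q0}
  B1 = {p1, q1}
  B2 = {p2, q2}
p0 ∈ B0, q0 ∈ B0 → same block
Bisimilar ⇒ trace-equivalent.

trace-equivalent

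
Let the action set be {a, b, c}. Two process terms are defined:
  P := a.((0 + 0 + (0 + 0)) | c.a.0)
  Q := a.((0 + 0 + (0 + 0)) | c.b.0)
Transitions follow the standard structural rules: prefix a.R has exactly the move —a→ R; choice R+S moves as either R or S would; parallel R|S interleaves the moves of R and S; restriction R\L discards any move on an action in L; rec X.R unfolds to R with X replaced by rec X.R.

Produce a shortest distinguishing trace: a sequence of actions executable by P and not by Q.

aca

Reachable graph of P (4 states):
  s0 = a.((0 + 0 + (0 + 0)) | c.a.0) ⊢ -a-> s1
  s1 = (0 + 0 + (0 + 0)) | c.a.0 ⊢ -c-> s2
  s2 = (0 + 0 + (0 + 0)) | a.0 ⊢ -a-> s3
  s3 = (0 + 0 + (0 + 0)) | 0 ⊢ ∅
Reachable graph of Q (4 states):
  t0 = a.((0 + 0 + (0 + 0)) | c.b.0) ⊢ -a-> t1
  t1 = (0 + 0 + (0 + 0)) | c.b.0 ⊢ -c-> t2
  t2 = (0 + 0 + (0 + 0)) | b.0 ⊢ -b-> t3
  t3 = (0 + 0 + (0 + 0)) | 0 ⊢ ∅
Executing aca from P (initial set {s0}):
  step 1 (a): {s1}
  step 2 (c): {s2}
  step 3 (a): {s3}
  ✓ P
Executing aca from Q (initial set {t0}):
  step 1 (a): {t1}
  step 2 (c): {t2}
  step 3 (a): ∅ (Q stuck)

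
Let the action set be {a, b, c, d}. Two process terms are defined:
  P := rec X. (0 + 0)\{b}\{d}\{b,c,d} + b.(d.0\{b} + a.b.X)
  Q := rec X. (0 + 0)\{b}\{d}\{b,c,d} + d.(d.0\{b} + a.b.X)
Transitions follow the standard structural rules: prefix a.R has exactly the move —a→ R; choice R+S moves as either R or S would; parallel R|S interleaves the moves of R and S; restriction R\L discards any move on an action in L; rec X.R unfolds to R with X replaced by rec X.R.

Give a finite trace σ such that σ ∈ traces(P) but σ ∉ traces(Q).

b

Reachable graph of P (4 states):
  u0 = rec X. (0 + 0)\{b}\{d}\{b,c,d} + b.(d.0\{b} + a.b.X) ⊢ =b=> u1
  u1 = d.0\{b} + a.b.(rec X. (0 + 0)\{b}\{d}\{b,c,d} + b.(d.0\{b} + a.b.X)) ⊢ =a=> u2, =d=> u3
  u2 = b.(rec X. (0 + 0)\{b}\{d}\{b,c,d} + b.(d.0\{b} + a.b.X)) ⊢ =b=> u0
  u3 = 0\{b} ⊢ (no moves)
Reachable graph of Q (4 states):
  v0 = rec X. (0 + 0)\{b}\{d}\{b,c,d} + d.(d.0\{b} + a.b.X) ⊢ =d=> v1
  v1 = d.0\{b} + a.b.(rec X. (0 + 0)\{b}\{d}\{b,c,d} + d.(d.0\{b} + a.b.X)) ⊢ =a=> v2, =d=> v3
  v2 = b.(rec X. (0 + 0)\{b}\{d}\{b,c,d} + d.(d.0\{b} + a.b.X)) ⊢ =b=> v0
  v3 = 0\{b} ⊢ (no moves)
Trace ⟨b⟩ through P, begin at {u0}:
  after b @ step 1: {u1}
  ✓ P
Trace ⟨b⟩ through Q, begin at {v0}:
  after b @ step 1: no successor for Q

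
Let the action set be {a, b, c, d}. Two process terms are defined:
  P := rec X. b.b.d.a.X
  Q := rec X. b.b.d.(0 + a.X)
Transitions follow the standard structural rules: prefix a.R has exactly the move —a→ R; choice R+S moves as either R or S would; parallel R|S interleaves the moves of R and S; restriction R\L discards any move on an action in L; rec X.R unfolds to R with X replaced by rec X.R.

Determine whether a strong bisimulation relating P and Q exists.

YES

LTS(P): 4 reachable states
  m0 = rec X. b.b.d.a.X has moves =b=> m1
  m1 = b.d.a.(rec X. b.b.d.a.X) has moves =b=> m2
  m2 = d.a.(rec X. b.b.d.a.X) has moves =d=> m3
  m3 = a.(rec X. b.b.d.a.X) has moves =a=> m0
LTS(Q): 4 reachable states
  n0 = rec X. b.b.d.(0 + a.X) has moves =b=> n1
  n1 = b.d.(0 + a.(rec X. b.b.d.(0 + a.X))) has moves =b=> n2
  n2 = d.(0 + a.(rec X. b.b.d.(0 + a.X))) has moves =d=> n3
  n3 = 0 + a.(rec X. b.b.d.(0 + a.X)) has moves =a=> n0
Partition-refinement fixed point:
  B0 = {m0, n0}
  B1 = {m1, n1}
  B2 = {m2, n2}
  B3 = {m3, n3}
m0 ∈ B0, n0 ∈ B0 → same block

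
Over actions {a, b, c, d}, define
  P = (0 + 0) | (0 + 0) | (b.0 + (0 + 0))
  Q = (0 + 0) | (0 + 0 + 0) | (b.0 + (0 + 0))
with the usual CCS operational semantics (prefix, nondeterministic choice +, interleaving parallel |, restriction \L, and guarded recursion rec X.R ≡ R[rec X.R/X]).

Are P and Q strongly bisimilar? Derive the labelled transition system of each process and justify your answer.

P ~ Q

P's transition system — 2 states:
  p0 = (0 + 0) | (0 + 0) | (b.0 + (0 + 0)) has moves =b=> p1
  p1 = (0 + 0) | (0 + 0) | 0 has moves ∅
Q's transition system — 2 states:
  q0 = (0 + 0) | (0 + 0 + 0) | (b.0 + (0 + 0)) has moves =b=> q1
  q1 = (0 + 0) | (0 + 0 + 0) | 0 has moves ∅
Bisimilarity quotient blocks:
  B0 = {p0, q0}
  B1 = {p1, q1}
p0 ∈ B0, q0 ∈ B0 → same block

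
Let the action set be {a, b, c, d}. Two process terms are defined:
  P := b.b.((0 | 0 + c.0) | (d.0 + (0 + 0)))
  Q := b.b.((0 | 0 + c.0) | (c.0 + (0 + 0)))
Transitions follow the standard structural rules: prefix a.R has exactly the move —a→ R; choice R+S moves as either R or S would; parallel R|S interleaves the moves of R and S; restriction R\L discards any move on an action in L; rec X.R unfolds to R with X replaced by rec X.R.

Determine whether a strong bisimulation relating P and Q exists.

P's transition system — 6 states:
  u0 = b.b.((0 | 0 + c.0) | (d.0 + (0 + 0))) → --b--▸ u1
  u1 = b.((0 | 0 + c.0) | (d.0 + (0 + 0))) → --b--▸ u2
  u2 = (0 | 0 + c.0) | (d.0 + (0 + 0)) → --c--▸ u3, --d--▸ u4
  u3 = 0 | (d.0 + (0 + 0)) → --d--▸ u5
  u4 = (0 | 0 + c.0) | 0 → --c--▸ u5
  u5 = 0 | 0 → deadlocked
Q's transition system — 6 states:
  v0 = b.b.((0 | 0 + c.0) | (c.0 + (0 + 0))) → --b--▸ v1
  v1 = b.((0 | 0 + c.0) | (c.0 + (0 + 0))) → --b--▸ v2
  v2 = (0 | 0 + c.0) | (c.0 + (0 + 0)) → --c--▸ v3, --c--▸ v4
  v3 = (0 | 0 + c.0) | 0 → --c--▸ v5
  v4 = 0 | (c.0 + (0 + 0)) → --c--▸ v5
  v5 = 0 | 0 → deadlocked
Coarsest stable partition (strong bisimilarity classes):
  B0 = {u0}
  B1 = {u1}
  B2 = {u2}
  B3 = {u3}
  B4 = {u5, v5}
  B5 = {u4, v3, v4}
  B6 = {v0}
  B7 = {v1}
  B8 = {v2}
u0 ∈ B0, v0 ∈ B6 → different blocks

not bisimilar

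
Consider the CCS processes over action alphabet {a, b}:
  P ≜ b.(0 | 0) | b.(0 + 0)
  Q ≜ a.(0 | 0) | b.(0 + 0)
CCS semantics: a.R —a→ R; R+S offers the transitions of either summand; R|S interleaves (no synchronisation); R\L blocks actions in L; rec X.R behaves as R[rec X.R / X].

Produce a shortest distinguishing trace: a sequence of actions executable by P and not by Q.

bb

Reachable graph of P (4 states):
  s0 = b.(0 | 0) | b.(0 + 0) :: =b=> s1, =b=> s2
  s1 = 0 | 0 | b.(0 + 0) :: =b=> s3
  s2 = b.(0 | 0) | (0 + 0) :: =b=> s3
  s3 = 0 | 0 | (0 + 0) :: ∅
Reachable graph of Q (4 states):
  t0 = a.(0 | 0) | b.(0 + 0) :: =a=> t1, =b=> t2
  t1 = 0 | 0 | b.(0 + 0) :: =b=> t3
  t2 = a.(0 | 0) | (0 + 0) :: =a=> t3
  t3 = 0 | 0 | (0 + 0) :: ∅
Executing bb from P (initial set {s0}):
  [1] b ⇒ {s1, s2}
  [2] b ⇒ {s3}
  P completes σ.
Executing bb from Q (initial set {t0}):
  [1] b ⇒ {t2}
  [2] b ⇒ no successor for Q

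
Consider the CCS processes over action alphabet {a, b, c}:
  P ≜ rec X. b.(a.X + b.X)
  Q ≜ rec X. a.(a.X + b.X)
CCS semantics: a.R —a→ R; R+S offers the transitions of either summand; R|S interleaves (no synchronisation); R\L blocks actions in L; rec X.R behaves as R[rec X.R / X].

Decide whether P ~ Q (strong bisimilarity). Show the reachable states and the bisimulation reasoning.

LTS(P): 2 reachable states
  s0 = rec X. b.(a.X + b.X) has moves --b--▸ s1
  s1 = a.(rec X. b.(a.X + b.X)) + b.(rec X. b.(a.X + b.X)) has moves --a--▸ s0, --b--▸ s0
LTS(Q): 2 reachable states
  t0 = rec X. a.(a.X + b.X) has moves --a--▸ t1
  t1 = a.(rec X. a.(a.X + b.X)) + b.(rec X. a.(a.X + b.X)) has moves --a--▸ t0, --b--▸ t0
Bisimilarity quotient blocks:
  B0 = {s0}
  B1 = {s1}
  B2 = {t0}
  B3 = {t1}
s0 ∈ B0, t0 ∈ B2 → different blocks

not bisimilar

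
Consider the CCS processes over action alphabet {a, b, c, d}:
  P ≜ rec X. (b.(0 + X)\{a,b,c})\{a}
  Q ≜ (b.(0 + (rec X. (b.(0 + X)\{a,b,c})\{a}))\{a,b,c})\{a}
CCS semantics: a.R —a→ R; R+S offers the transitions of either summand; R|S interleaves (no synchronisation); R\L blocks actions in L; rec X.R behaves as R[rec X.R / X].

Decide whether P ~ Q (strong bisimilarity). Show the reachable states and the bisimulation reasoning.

Reachable graph of P (2 states):
  u0 = rec X. (b.(0 + X)\{a,b,c})\{a} | =b=> u1
  u1 = (0 + (rec X. (b.(0 + X)\{a,b,c})\{a}))\{a,b,c}\{a} | (no moves)
Reachable graph of Q (2 states):
  v0 = (b.(0 + (rec X. (b.(0 + X)\{a,b,c})\{a}))\{a,b,c})\{a} | =b=> v1
  v1 = (0 + (rec X. (b.(0 + X)\{a,b,c})\{a}))\{a,b,c}\{a} | (no moves)
Partition-refinement fixed point:
  B0 = {u0, v0}
  B1 = {u1, v1}
u0 ∈ B0, v0 ∈ B0 → same block

YES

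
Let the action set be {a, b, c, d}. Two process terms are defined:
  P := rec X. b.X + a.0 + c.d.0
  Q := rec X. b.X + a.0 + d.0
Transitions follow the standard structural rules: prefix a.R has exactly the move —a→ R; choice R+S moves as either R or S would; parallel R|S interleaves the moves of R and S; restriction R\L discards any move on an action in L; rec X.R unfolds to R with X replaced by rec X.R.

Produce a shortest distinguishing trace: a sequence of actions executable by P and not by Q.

c

P's transition system — 3 states:
  s0 = rec X. b.X + a.0 + c.d.0 :: -a-> s1, -b-> s0, -c-> s2
  s1 = 0 :: deadlocked
  s2 = d.0 :: -d-> s1
Q's transition system — 2 states:
  t0 = rec X. b.X + a.0 + d.0 :: -a-> t1, -b-> t0, -d-> t1
  t1 = 0 :: deadlocked
Run σ = ⟨c⟩ on P: start {s0}
  after c @ step 1: {s2}
  P completes σ.
Run σ = ⟨c⟩ on Q: start {t0}
  after c @ step 1: ∅ (Q stuck)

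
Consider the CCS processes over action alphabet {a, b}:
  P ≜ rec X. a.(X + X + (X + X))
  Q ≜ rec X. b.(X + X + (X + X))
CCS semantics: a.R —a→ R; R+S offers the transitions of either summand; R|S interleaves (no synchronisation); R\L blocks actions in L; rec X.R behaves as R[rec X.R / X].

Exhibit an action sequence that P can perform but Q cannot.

a

P's transition system — 2 states:
  u0 = rec X. a.(X + X + (X + X)) has moves —a→ u1
  u1 = (rec X. a.(X + X + (X + X))) + (rec X. a.(X + X + (X + X))) + ((rec X. a.(X + X + (X + X))) + (rec X. a.(X + X + (X + X)))) has moves —a→ u1
Q's transition system — 2 states:
  v0 = rec X. b.(X + X + (X + X)) has moves —b→ v1
  v1 = (rec X. b.(X + X + (X + X))) + (rec X. b.(X + X + (X + X))) + ((rec X. b.(X + X + (X + X))) + (rec X. b.(X + X + (X + X)))) has moves —b→ v1
Executing a from P (initial set {u0}):
  [1] a ⇒ {u1}
  ✓ P
Executing a from Q (initial set {v0}):
  [1] a ⇒ ∅ (Q stuck)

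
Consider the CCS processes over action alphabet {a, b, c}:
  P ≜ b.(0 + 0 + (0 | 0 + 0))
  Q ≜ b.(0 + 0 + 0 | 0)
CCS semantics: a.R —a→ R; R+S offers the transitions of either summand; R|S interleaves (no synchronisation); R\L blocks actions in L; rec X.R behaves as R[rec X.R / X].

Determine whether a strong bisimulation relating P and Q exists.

LTS(P): 2 reachable states
  m0 = b.(0 + 0 + (0 | 0 + 0)) :: --b--▸ m1
  m1 = 0 + 0 + (0 | 0 + 0) :: ·
LTS(Q): 2 reachable states
  n0 = b.(0 + 0 + 0 | 0) :: --b--▸ n1
  n1 = 0 + 0 + 0 | 0 :: ·
Partition-refinement fixed point:
  B0 = {m0, n0}
  B1 = {m1, n1}
m0 ∈ B0, n0 ∈ B0 → same block

YES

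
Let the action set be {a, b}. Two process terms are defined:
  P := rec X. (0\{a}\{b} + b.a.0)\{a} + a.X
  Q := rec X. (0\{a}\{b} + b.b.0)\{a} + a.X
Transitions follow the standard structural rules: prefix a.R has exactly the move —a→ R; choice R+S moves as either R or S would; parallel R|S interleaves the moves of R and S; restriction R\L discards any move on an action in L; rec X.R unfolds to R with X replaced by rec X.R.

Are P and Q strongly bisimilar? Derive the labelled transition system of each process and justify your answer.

not bisimilar

LTS(P): 2 reachable states
  m0 = rec X. (0\{a}\{b} + b.a.0)\{a} + a.X ⊢ —a→ m0, —b→ m1
  m1 = (a.0)\{a} ⊢ ∅
LTS(Q): 3 reachable states
  n0 = rec X. (0\{a}\{b} + b.b.0)\{a} + a.X ⊢ —a→ n0, —b→ n1
  n1 = (b.0)\{a} ⊢ —b→ n2
  n2 = 0\{a} ⊢ ∅
Coarsest stable partition (strong bisimilarity classes):
  B0 = {m0}
  B1 = {m1, n2}
  B2 = {n0}
  B3 = {n1}
m0 ∈ B0, n0 ∈ B2 → different blocks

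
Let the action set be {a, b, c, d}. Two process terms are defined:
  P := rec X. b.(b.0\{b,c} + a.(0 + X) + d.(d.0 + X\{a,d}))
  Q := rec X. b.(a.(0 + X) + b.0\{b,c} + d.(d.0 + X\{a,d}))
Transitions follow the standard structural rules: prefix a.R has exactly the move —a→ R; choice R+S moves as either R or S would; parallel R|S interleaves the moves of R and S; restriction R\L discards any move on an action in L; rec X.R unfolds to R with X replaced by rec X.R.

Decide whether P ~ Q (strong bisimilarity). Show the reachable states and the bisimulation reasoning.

P's transition system — 8 states:
  s0 = rec X. b.(b.0\{b,c} + a.(0 + X) + d.(d.0 + X\{a,d})) ⊢ =b=> s1
  s1 = b.0\{b,c} + a.(0 + (rec X. b.(b.0\{b,c} + a.(0 + X) + d.(d.0 + X\{a,d})))) + d.(d.0 + (rec X. b.(b.0\{b,c} + a.(0 + X) + d.(d.0 + X\{a,d})))\{a,d}) ⊢ =a=> s2, =b=> s3, =d=> s4
  s2 = 0 + (rec X. b.(b.0\{b,c} + a.(0 + X) + d.(d.0 + X\{a,d}))) ⊢ =b=> s1
  s3 = 0\{b,c} ⊢ stopped
  s4 = d.0 + (rec X. b.(b.0\{b,c} + a.(0 + X) + d.(d.0 + X\{a,d})))\{a,d} ⊢ =b=> s5, =d=> s6
  s5 = (b.0\{b,c} + a.(0 + (rec X. b.(b.0\{b,c} + a.(0 + X) + d.(d.0 + X\{a,d})))) + d.(d.0 + (rec X. b.(b.0\{b,c} + a.(0 + X) + d.(d.0 + X\{a,d})))\{a,d}))\{a,d} ⊢ =b=> s7
  s6 = 0 ⊢ stopped
  s7 = 0\{b,c}\{a,d} ⊢ stopped
Q's transition system — 8 states:
  t0 = rec X. b.(a.(0 + X) + b.0\{b,c} + d.(d.0 + X\{a,d})) ⊢ =b=> t1
  t1 = a.(0 + (rec X. b.(a.(0 + X) + b.0\{b,c} + d.(d.0 + X\{a,d})))) + b.0\{b,c} + d.(d.0 + (rec X. b.(a.(0 + X) + b.0\{b,c} + d.(d.0 + X\{a,d})))\{a,d}) ⊢ =a=> t2, =b=> t3, =d=> t4
  t2 = 0 + (rec X. b.(a.(0 + X) + b.0\{b,c} + d.(d.0 + X\{a,d}))) ⊢ =b=> t1
  t3 = 0\{b,c} ⊢ stopped
  t4 = d.0 + (rec X. b.(a.(0 + X) + b.0\{b,c} + d.(d.0 + X\{a,d})))\{a,d} ⊢ =b=> t5, =d=> t6
  t5 = (a.(0 + (rec X. b.(a.(0 + X) + b.0\{b,c} + d.(d.0 + X\{a,d})))) + b.0\{b,c} + d.(d.0 + (rec X. b.(a.(0 + X) + b.0\{b,c} + d.(d.0 + X\{a,d})))\{a,d}))\{a,d} ⊢ =b=> t7
  t6 = 0 ⊢ stopped
  t7 = 0\{b,c}\{a,d} ⊢ stopped
Bisimilarity quotient blocks:
  B0 = {s0, s2, t0, t2}
  B1 = {s1, t1}
  B2 = {s3, s6, s7, t3, t6, t7}
  B3 = {s4, t4}
  B4 = {s5, t5}
s0 ∈ B0, t0 ∈ B0 → same block

YES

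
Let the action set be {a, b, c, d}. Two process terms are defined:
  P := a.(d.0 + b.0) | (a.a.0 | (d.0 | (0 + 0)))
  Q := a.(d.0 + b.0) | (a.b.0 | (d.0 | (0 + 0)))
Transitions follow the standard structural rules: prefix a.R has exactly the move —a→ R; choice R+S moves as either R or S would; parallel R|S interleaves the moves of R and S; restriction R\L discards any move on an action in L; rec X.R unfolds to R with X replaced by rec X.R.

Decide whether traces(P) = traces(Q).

trace-distinct — witness ⟨aaa⟩

Reachable graph of P (18 states):
  u0 = a.(d.0 + b.0) | (a.a.0 | (d.0 | (0 + 0))) ⊢ —a→ u1, —a→ u2, —d→ u3
  u1 = (d.0 + b.0) | (a.a.0 | (d.0 | (0 + 0))) ⊢ —a→ u4, —b→ u5, —d→ u5, —d→ u6
  u2 = a.(d.0 + b.0) | (a.0 | (d.0 | (0 + 0))) ⊢ —a→ u4, —a→ u7, —d→ u8
  u3 = a.(d.0 + b.0) | (a.a.0 | (0 | (0 + 0))) ⊢ —a→ u6, —a→ u8
  u4 = (d.0 + b.0) | (a.0 | (d.0 | (0 + 0))) ⊢ —a→ u9, —b→ u10, —d→ u10, —d→ u11
  u5 = 0 | (a.a.0 | (d.0 | (0 + 0))) ⊢ —a→ u10, —d→ u12
  u6 = (d.0 + b.0) | (a.a.0 | (0 | (0 + 0))) ⊢ —a→ u11, —b→ u12, —d→ u12
  u7 = a.(d.0 + b.0) | (0 | (d.0 | (0 + 0))) ⊢ —a→ u9, —d→ u13
  u8 = a.(d.0 + b.0) | (a.0 | (0 | (0 + 0))) ⊢ —a→ u11, —a→ u13
  u9 = (d.0 + b.0) | (0 | (d.0 | (0 + 0))) ⊢ —b→ u14, —d→ u14, —d→ u15
  u10 = 0 | (a.0 | (d.0 | (0 + 0))) ⊢ —a→ u14, —d→ u16
  u11 = (d.0 + b.0) | (a.0 | (0 | (0 + 0))) ⊢ —a→ u15, —b→ u16, —d→ u16
  u12 = 0 | (a.a.0 | (0 | (0 + 0))) ⊢ —a→ u16
  u13 = a.(d.0 + b.0) | (0 | (0 | (0 + 0))) ⊢ —a→ u15
  u14 = 0 | (0 | (d.0 | (0 + 0))) ⊢ —d→ u17
  u15 = (d.0 + b.0) | (0 | (0 | (0 + 0))) ⊢ —b→ u17, —d→ u17
  u16 = 0 | (a.0 | (0 | (0 + 0))) ⊢ —a→ u17
  u17 = 0 | (0 | (0 | (0 + 0))) ⊢ stopped
Reachable graph of Q (18 states):
  v0 = a.(d.0 + b.0) | (a.b.0 | (d.0 | (0 + 0))) ⊢ —a→ v1, —a→ v2, —d→ v3
  v1 = (d.0 + b.0) | (a.b.0 | (d.0 | (0 + 0))) ⊢ —a→ v4, —b→ v5, —d→ v5, —d→ v6
  v2 = a.(d.0 + b.0) | (b.0 | (d.0 | (0 + 0))) ⊢ —a→ v4, —b→ v7, —d→ v8
  v3 = a.(d.0 + b.0) | (a.b.0 | (0 | (0 + 0))) ⊢ —a→ v6, —a→ v8
  v4 = (d.0 + b.0) | (b.0 | (d.0 | (0 + 0))) ⊢ —b→ v10, —b→ v9, —d→ v10, —d→ v11
  v5 = 0 | (a.b.0 | (d.0 | (0 + 0))) ⊢ —a→ v10, —d→ v12
  v6 = (d.0 + b.0) | (a.b.0 | (0 | (0 + 0))) ⊢ —a→ v11, —b→ v12, —d→ v12
  v7 = a.(d.0 + b.0) | (0 | (d.0 | (0 + 0))) ⊢ —a→ v9, —d→ v13
  v8 = a.(d.0 + b.0) | (b.0 | (0 | (0 + 0))) ⊢ —a→ v11, —b→ v13
  v9 = (d.0 + b.0) | (0 | (d.0 | (0 + 0))) ⊢ —b→ v14, —d→ v14, —d→ v15
  v10 = 0 | (b.0 | (d.0 | (0 + 0))) ⊢ —b→ v14, —d→ v16
  v11 = (d.0 + b.0) | (b.0 | (0 | (0 + 0))) ⊢ —b→ v15, —b→ v16, —d→ v16
  v12 = 0 | (a.b.0 | (0 | (0 + 0))) ⊢ —a→ v16
  v13 = a.(d.0 + b.0) | (0 | (0 | (0 + 0))) ⊢ —a→ v15
  v14 = 0 | (0 | (d.0 | (0 + 0))) ⊢ —d→ v17
  v15 = (d.0 + b.0) | (0 | (0 | (0 + 0))) ⊢ —b→ v17, —d→ v17
  v16 = 0 | (b.0 | (0 | (0 + 0))) ⊢ —b→ v17
  v17 = 0 | (0 | (0 | (0 + 0))) ⊢ stopped
Executing aaa from P (initial set {u0}):
  step 1 (a): {u1, u2}
  step 2 (a): {u4, u7}
  step 3 (a): {u9}
  — P admits the full trace.
Executing aaa from Q (initial set {v0}):
  step 1 (a): {v1, v2}
  step 2 (a): {v4}
  step 3 (a): ∅ (Q stuck)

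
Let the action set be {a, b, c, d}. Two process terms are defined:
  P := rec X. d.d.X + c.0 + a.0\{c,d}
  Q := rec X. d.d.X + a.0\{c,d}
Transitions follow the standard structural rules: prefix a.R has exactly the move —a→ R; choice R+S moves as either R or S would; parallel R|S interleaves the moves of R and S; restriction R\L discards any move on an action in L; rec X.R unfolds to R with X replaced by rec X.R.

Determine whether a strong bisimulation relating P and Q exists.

Reachable graph of P (4 states):
  u0 = rec X. d.d.X + c.0 + a.0\{c,d} ⊢ ··a··> u1, ··c··> u2, ··d··> u3
  u1 = 0\{c,d} ⊢ ·
  u2 = 0 ⊢ ·
  u3 = d.(rec X. d.d.X + c.0 + a.0\{c,d}) ⊢ ··d··> u0
Reachable graph of Q (3 states):
  v0 = rec X. d.d.X + a.0\{c,d} ⊢ ··a··> v1, ··d··> v2
  v1 = 0\{c,d} ⊢ ·
  v2 = d.(rec X. d.d.X + a.0\{c,d}) ⊢ ··d··> v0
Partition-refinement fixed point:
  B0 = {u0}
  B1 = {u1, u2, v1}
  B2 = {u3}
  B3 = {v0}
  B4 = {v2}
u0 ∈ B0, v0 ∈ B3 → different blocks

not bisimilar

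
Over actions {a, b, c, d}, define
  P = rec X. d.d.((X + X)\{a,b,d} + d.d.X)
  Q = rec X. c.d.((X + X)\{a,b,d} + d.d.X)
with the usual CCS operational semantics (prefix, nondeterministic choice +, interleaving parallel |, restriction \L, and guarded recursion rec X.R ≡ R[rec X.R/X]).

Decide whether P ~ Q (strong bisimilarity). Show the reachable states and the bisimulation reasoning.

P ≁ Q

P's transition system — 4 states:
  m0 = rec X. d.d.((X + X)\{a,b,d} + d.d.X) | -d-> m1
  m1 = d.(((rec X. d.d.((X + X)\{a,b,d} + d.d.X)) + (rec X. d.d.((X + X)\{a,b,d} + d.d.X)))\{a,b,d} + d.d.(rec X. d.d.((X + X)\{a,b,d} + d.d.X))) | -d-> m2
  m2 = ((rec X. d.d.((X + X)\{a,b,d} + d.d.X)) + (rec X. d.d.((X + X)\{a,b,d} + d.d.X)))\{a,b,d} + d.d.(rec X. d.d.((X + X)\{a,b,d} + d.d.X)) | -d-> m3
  m3 = d.(rec X. d.d.((X + X)\{a,b,d} + d.d.X)) | -d-> m0
Q's transition system — 5 states:
  n0 = rec X. c.d.((X + X)\{a,b,d} + d.d.X) | -c-> n1
  n1 = d.(((rec X. c.d.((X + X)\{a,b,d} + d.d.X)) + (rec X. c.d.((X + X)\{a,b,d} + d.d.X)))\{a,b,d} + d.d.(rec X. c.d.((X + X)\{a,b,d} + d.d.X))) | -d-> n2
  n2 = ((rec X. c.d.((X + X)\{a,b,d} + d.d.X)) + (rec X. c.d.((X + X)\{a,b,d} + d.d.X)))\{a,b,d} + d.d.(rec X. c.d.((X + X)\{a,b,d} + d.d.X)) | -c-> n3, -d-> n4
  n3 = (d.(((rec X. c.d.((X + X)\{a,b,d} + d.d.X)) + (rec X. c.d.((X + X)\{a,b,d} + d.d.X)))\{a,b,d} + d.d.(rec X. c.d.((X + X)\{a,b,d} + d.d.X))))\{a,b,d} | ·
  n4 = d.(rec X. c.d.((X + X)\{a,b,d} + d.d.X)) | -d-> n0
Coarsest stable partition (strong bisimilarity classes):
  B0 = {m0, m1, m2, m3}
  B1 = {n0}
  B2 = {n1}
  B3 = {n2}
  B4 = {n4}
  B5 = {n3}
m0 ∈ B0, n0 ∈ B1 → different blocks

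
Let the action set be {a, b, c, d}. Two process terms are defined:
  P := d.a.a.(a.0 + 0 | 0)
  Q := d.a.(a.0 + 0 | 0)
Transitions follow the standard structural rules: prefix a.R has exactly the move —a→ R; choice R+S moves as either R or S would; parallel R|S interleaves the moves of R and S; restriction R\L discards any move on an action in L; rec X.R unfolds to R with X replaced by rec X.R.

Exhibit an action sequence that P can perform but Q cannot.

P's transition system — 5 states:
  s0 = d.a.a.(a.0 + 0 | 0) ⊢ ··d··> s1
  s1 = a.a.(a.0 + 0 | 0) ⊢ ··a··> s2
  s2 = a.(a.0 + 0 | 0) ⊢ ··a··> s3
  s3 = a.0 + 0 | 0 ⊢ ··a··> s4
  s4 = 0 ⊢ (no moves)
Q's transition system — 4 states:
  t0 = d.a.(a.0 + 0 | 0) ⊢ ··d··> t1
  t1 = a.(a.0 + 0 | 0) ⊢ ··a··> t2
  t2 = a.0 + 0 | 0 ⊢ ··a··> t3
  t3 = 0 ⊢ (no moves)
Trace ⟨daaa⟩ through P, begin at {s0}:
  step 1 (d): {s1}
  step 2 (a): {s2}
  step 3 (a): {s3}
  step 4 (a): {s4}
  P completes σ.
Trace ⟨daaa⟩ through Q, begin at {t0}:
  step 1 (d): {t1}
  step 2 (a): {t2}
  step 3 (a): {t3}
  step 4 (a): ∅  — Q cannot continue

daaa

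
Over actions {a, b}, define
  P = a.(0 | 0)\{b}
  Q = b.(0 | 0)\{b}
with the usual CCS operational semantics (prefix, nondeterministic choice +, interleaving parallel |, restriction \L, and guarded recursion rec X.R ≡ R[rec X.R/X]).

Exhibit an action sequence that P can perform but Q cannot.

LTS(P): 2 reachable states
  s0 = a.(0 | 0)\{b} → =a=> s1
  s1 = (0 | 0)\{b} → ·
LTS(Q): 2 reachable states
  t0 = b.(0 | 0)\{b} → =b=> t1
  t1 = (0 | 0)\{b} → ·
Run σ = ⟨a⟩ on P: start {s0}
  [1] a ⇒ {s1}
  P completes σ.
Run σ = ⟨a⟩ on Q: start {t0}
  [1] a ⇒ ∅  — Q cannot continue

a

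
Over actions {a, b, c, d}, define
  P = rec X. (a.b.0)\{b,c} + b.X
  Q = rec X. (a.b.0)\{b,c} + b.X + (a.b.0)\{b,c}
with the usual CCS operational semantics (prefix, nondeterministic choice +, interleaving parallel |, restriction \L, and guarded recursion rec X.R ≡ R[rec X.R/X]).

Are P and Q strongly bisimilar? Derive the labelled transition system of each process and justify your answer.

P's transition system — 2 states:
  s0 = rec X. (a.b.0)\{b,c} + b.X ⊢ —a→ s1, —b→ s0
  s1 = (b.0)\{b,c} ⊢ deadlocked
Q's transition system — 2 states:
  t0 = rec X. (a.b.0)\{b,c} + b.X + (a.b.0)\{b,c} ⊢ —a→ t1, —b→ t0
  t1 = (b.0)\{b,c} ⊢ deadlocked
Bisimilarity quotient blocks:
  B0 = {s0, t0}
  B1 = {s1, t1}
s0 ∈ B0, t0 ∈ B0 → same block

P ~ Q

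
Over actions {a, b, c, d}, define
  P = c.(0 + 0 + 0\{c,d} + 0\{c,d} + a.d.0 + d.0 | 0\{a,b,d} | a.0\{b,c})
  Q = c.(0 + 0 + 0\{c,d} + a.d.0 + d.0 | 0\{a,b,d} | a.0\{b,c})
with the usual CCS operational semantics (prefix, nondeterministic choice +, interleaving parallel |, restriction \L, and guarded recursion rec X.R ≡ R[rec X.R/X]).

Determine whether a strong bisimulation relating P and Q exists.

P ~ Q

LTS(P): 7 reachable states
  s0 = c.(0 + 0 + 0\{c,d} + 0\{c,d} + a.d.0 + d.0 | 0\{a,b,d} | a.0\{b,c}) ⊢ —c→ s1
  s1 = 0 + 0 + 0\{c,d} + 0\{c,d} + a.d.0 + d.0 | 0\{a,b,d} | a.0\{b,c} ⊢ —a→ s2, —a→ s3, —d→ s4
  s2 = d.0 ⊢ —d→ s5
  s3 = d.0 | 0\{a,b,d} | 0\{b,c} ⊢ —d→ s6
  s4 = 0 | 0\{a,b,d} | a.0\{b,c} ⊢ —a→ s6
  s5 = 0 ⊢ (no moves)
  s6 = 0 | 0\{a,b,d} | 0\{b,c} ⊢ (no moves)
LTS(Q): 7 reachable states
  t0 = c.(0 + 0 + 0\{c,d} + a.d.0 + d.0 | 0\{a,b,d} | a.0\{b,c}) ⊢ —c→ t1
  t1 = 0 + 0 + 0\{c,d} + a.d.0 + d.0 | 0\{a,b,d} | a.0\{b,c} ⊢ —a→ t2, —a→ t3, —d→ t4
  t2 = d.0 ⊢ —d→ t5
  t3 = d.0 | 0\{a,b,d} | 0\{b,c} ⊢ —d→ t6
  t4 = 0 | 0\{a,b,d} | a.0\{b,c} ⊢ —a→ t6
  t5 = 0 ⊢ (no moves)
  t6 = 0 | 0\{a,b,d} | 0\{b,c} ⊢ (no moves)
Bisimilarity quotient blocks:
  B0 = {s0, t0}
  B1 = {s1, t1}
  B2 = {s4, t4}
  B3 = {s5, s6, t5, t6}
  B4 = {s2, s3, t2, t3}
s0 ∈ B0, t0 ∈ B0 → same block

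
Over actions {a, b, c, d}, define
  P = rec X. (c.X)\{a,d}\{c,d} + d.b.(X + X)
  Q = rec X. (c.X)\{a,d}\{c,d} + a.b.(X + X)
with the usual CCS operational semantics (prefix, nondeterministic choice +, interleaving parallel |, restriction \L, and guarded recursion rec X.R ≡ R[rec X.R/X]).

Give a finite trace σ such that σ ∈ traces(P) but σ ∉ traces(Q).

d

P's transition system — 3 states:
  m0 = rec X. (c.X)\{a,d}\{c,d} + d.b.(X + X) :: =d=> m1
  m1 = b.((rec X. (c.X)\{a,d}\{c,d} + d.b.(X + X)) + (rec X. (c.X)\{a,d}\{c,d} + d.b.(X + X))) :: =b=> m2
  m2 = (rec X. (c.X)\{a,d}\{c,d} + d.b.(X + X)) + (rec X. (c.X)\{a,d}\{c,d} + d.b.(X + X)) :: =d=> m1
Q's transition system — 3 states:
  n0 = rec X. (c.X)\{a,d}\{c,d} + a.b.(X + X) :: =a=> n1
  n1 = b.((rec X. (c.X)\{a,d}\{c,d} + a.b.(X + X)) + (rec X. (c.X)\{a,d}\{c,d} + a.b.(X + X))) :: =b=> n2
  n2 = (rec X. (c.X)\{a,d}\{c,d} + a.b.(X + X)) + (rec X. (c.X)\{a,d}\{c,d} + a.b.(X + X)) :: =a=> n1
Run σ = ⟨d⟩ on P: start {m0}
  [1] d ⇒ {m1}
  ✓ P
Run σ = ⟨d⟩ on Q: start {n0}
  [1] d ⇒ ∅ (Q stuck)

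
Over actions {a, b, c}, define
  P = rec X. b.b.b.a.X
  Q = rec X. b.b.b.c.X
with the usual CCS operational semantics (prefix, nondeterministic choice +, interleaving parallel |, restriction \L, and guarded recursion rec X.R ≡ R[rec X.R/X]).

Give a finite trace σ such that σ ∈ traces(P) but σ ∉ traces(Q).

LTS(P): 4 reachable states
  m0 = rec X. b.b.b.a.X | —b→ m1
  m1 = b.b.a.(rec X. b.b.b.a.X) | —b→ m2
  m2 = b.a.(rec X. b.b.b.a.X) | —b→ m3
  m3 = a.(rec X. b.b.b.a.X) | —a→ m0
LTS(Q): 4 reachable states
  n0 = rec X. b.b.b.c.X | —b→ n1
  n1 = b.b.c.(rec X. b.b.b.c.X) | —b→ n2
  n2 = b.c.(rec X. b.b.b.c.X) | —b→ n3
  n3 = c.(rec X. b.b.b.c.X) | —c→ n0
Trace ⟨bbba⟩ through P, begin at {m0}:
  after b @ step 1: {m1}
  after b @ step 2: {m2}
  after b @ step 3: {m3}
  after a @ step 4: {m0}
  P completes σ.
Trace ⟨bbba⟩ through Q, begin at {n0}:
  after b @ step 1: {n1}
  after b @ step 2: {n2}
  after b @ step 3: {n3}
  after a @ step 4: ∅ (Q stuck)

bbba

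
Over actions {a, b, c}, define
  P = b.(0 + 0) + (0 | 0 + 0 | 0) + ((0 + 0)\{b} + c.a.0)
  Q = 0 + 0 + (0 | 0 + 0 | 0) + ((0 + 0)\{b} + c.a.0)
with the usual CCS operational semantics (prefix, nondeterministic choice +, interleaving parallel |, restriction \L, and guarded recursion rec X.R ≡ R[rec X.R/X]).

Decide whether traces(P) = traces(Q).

trace-distinct — witness ⟨b⟩

LTS(P): 4 reachable states
  m0 = b.(0 + 0) + (0 | 0 + 0 | 0) + ((0 + 0)\{b} + c.a.0) :: =b=> m1, =c=> m2
  m1 = 0 + 0 :: ·
  m2 = a.0 :: =a=> m3
  m3 = 0 :: ·
LTS(Q): 3 reachable states
  n0 = 0 + 0 + (0 | 0 + 0 | 0) + ((0 + 0)\{b} + c.a.0) :: =c=> n1
  n1 = a.0 :: =a=> n2
  n2 = 0 :: ·
Run σ = ⟨b⟩ on P: start {m0}
  [1] b ⇒ {m1}
  — P admits the full trace.
Run σ = ⟨b⟩ on Q: start {n0}
  [1] b ⇒ ∅ (Q stuck)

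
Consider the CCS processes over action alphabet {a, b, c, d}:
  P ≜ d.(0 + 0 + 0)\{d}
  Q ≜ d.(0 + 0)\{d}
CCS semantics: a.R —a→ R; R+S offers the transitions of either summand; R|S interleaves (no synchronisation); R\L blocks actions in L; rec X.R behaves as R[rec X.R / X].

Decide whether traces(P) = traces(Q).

LTS(P): 2 reachable states
  s0 = d.(0 + 0 + 0)\{d} has moves —d→ s1
  s1 = (0 + 0 + 0)\{d} has moves ∅
LTS(Q): 2 reachable states
  t0 = d.(0 + 0)\{d} has moves —d→ t1
  t1 = (0 + 0)\{d} has moves ∅
Bisimilarity quotient blocks:
  B0 = {s0, t0}
  B1 = {s1, t1}
s0 ∈ B0, t0 ∈ B0 → same block
Bisimilar ⇒ trace-equivalent.

traces(P) = traces(Q)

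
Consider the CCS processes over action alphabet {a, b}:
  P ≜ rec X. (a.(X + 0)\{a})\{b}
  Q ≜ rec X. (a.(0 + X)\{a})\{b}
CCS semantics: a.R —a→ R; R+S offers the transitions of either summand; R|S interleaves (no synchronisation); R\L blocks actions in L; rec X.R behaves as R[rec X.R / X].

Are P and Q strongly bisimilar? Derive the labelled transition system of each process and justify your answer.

YES

Reachable graph of P (2 states):
  m0 = rec X. (a.(X + 0)\{a})\{b} has moves =a=> m1
  m1 = ((rec X. (a.(X + 0)\{a})\{b}) + 0)\{a}\{b} has moves ·
Reachable graph of Q (2 states):
  n0 = rec X. (a.(0 + X)\{a})\{b} has moves =a=> n1
  n1 = (0 + (rec X. (a.(0 + X)\{a})\{b}))\{a}\{b} has moves ·
Bisimilarity quotient blocks:
  B0 = {m0, n0}
  B1 = {m1, n1}
m0 ∈ B0, n0 ∈ B0 → same block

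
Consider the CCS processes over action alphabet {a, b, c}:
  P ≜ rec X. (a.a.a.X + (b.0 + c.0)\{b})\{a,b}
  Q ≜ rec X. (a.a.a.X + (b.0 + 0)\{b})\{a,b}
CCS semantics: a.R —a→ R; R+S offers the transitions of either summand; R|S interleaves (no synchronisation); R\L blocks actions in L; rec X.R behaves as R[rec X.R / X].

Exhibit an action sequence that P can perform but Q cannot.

Reachable graph of P (2 states):
  p0 = rec X. (a.a.a.X + (b.0 + c.0)\{b})\{a,b} | =c=> p1
  p1 = 0\{b}\{a,b} | stopped
Reachable graph of Q (1 states):
  q0 = rec X. (a.a.a.X + (b.0 + 0)\{b})\{a,b} | stopped
Run σ = ⟨c⟩ on P: start {p0}
  step 1 (c): {p1}
  — P admits the full trace.
Run σ = ⟨c⟩ on Q: start {q0}
  step 1 (c): ∅  — Q cannot continue

c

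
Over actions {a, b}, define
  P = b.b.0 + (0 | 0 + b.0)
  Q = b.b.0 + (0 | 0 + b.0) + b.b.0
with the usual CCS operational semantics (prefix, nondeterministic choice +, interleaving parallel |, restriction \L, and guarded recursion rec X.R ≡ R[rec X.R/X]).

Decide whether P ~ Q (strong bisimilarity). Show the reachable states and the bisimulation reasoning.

P's transition system — 3 states:
  s0 = b.b.0 + (0 | 0 + b.0) → -b-> s1, -b-> s2
  s1 = 0 → ∅
  s2 = b.0 → -b-> s1
Q's transition system — 3 states:
  t0 = b.b.0 + (0 | 0 + b.0) + b.b.0 → -b-> t1, -b-> t2
  t1 = 0 → ∅
  t2 = b.0 → -b-> t1
Bisimilarity quotient blocks:
  B0 = {s0, t0}
  B1 = {s2, t2}
  B2 = {s1, t1}
s0 ∈ B0, t0 ∈ B0 → same block

bisimilar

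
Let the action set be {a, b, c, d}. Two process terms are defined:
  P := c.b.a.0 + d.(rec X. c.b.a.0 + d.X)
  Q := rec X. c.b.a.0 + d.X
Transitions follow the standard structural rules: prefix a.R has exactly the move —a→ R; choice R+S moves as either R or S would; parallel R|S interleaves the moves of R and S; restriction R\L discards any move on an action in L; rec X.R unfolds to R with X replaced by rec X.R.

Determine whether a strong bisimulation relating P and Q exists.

P ~ Q

LTS(P): 5 reachable states
  s0 = c.b.a.0 + d.(rec X. c.b.a.0 + d.X) ⊢ —c→ s1, —d→ s2
  s1 = b.a.0 ⊢ —b→ s3
  s2 = rec X. c.b.a.0 + d.X ⊢ —c→ s1, —d→ s2
  s3 = a.0 ⊢ —a→ s4
  s4 = 0 ⊢ ∅
LTS(Q): 4 reachable states
  t0 = rec X. c.b.a.0 + d.X ⊢ —c→ t1, —d→ t0
  t1 = b.a.0 ⊢ —b→ t2
  t2 = a.0 ⊢ —a→ t3
  t3 = 0 ⊢ ∅
Partition-refinement fixed point:
  B0 = {s0, s2, t0}
  B1 = {s1, t1}
  B2 = {s3, t2}
  B3 = {s4, t3}
s0 ∈ B0, t0 ∈ B0 → same block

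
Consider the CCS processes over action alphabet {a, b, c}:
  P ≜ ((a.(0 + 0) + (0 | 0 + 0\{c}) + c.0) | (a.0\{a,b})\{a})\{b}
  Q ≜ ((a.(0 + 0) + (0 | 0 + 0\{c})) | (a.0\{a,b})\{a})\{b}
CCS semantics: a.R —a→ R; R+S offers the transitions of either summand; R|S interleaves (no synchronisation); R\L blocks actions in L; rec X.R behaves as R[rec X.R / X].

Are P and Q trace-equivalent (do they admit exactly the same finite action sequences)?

P's transition system — 3 states:
  p0 = ((a.(0 + 0) + (0 | 0 + 0\{c}) + c.0) | (a.0\{a,b})\{a})\{b} :: ··a··> p1, ··c··> p2
  p1 = ((0 + 0) | (a.0\{a,b})\{a})\{b} :: ·
  p2 = (0 | (a.0\{a,b})\{a})\{b} :: ·
Q's transition system — 2 states:
  q0 = ((a.(0 + 0) + (0 | 0 + 0\{c})) | (a.0\{a,b})\{a})\{b} :: ··a··> q1
  q1 = ((0 + 0) | (a.0\{a,b})\{a})\{b} :: ·
Run σ = ⟨c⟩ on P: start {p0}
  [1] c ⇒ {p2}
  ✓ P
Run σ = ⟨c⟩ on Q: start {q0}
  [1] c ⇒ no successor for Q

NO — witness ⟨c⟩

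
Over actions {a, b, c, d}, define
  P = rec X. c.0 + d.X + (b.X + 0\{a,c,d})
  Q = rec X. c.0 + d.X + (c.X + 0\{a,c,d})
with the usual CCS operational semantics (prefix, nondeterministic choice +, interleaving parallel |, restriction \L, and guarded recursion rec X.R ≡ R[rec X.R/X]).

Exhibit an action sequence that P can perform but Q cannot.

Reachable graph of P (2 states):
  p0 = rec X. c.0 + d.X + (b.X + 0\{a,c,d}) :: -b-> p0, -c-> p1, -d-> p0
  p1 = 0 :: ∅
Reachable graph of Q (2 states):
  q0 = rec X. c.0 + d.X + (c.X + 0\{a,c,d}) :: -c-> q0, -c-> q1, -d-> q0
  q1 = 0 :: ∅
Trace ⟨b⟩ through P, begin at {p0}:
  step 1 (b): {p0}
  ✓ P
Trace ⟨b⟩ through Q, begin at {q0}:
  step 1 (b): ∅  — Q cannot continue

b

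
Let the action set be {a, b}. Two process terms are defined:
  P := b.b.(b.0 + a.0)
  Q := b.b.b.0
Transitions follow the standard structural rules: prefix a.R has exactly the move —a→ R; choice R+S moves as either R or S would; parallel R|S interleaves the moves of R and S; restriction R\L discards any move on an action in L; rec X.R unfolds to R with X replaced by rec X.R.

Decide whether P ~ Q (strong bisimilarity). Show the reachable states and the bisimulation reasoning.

NO

Reachable graph of P (4 states):
  p0 = b.b.(b.0 + a.0) → —b→ p1
  p1 = b.(b.0 + a.0) → —b→ p2
  p2 = b.0 + a.0 → —a→ p3, —b→ p3
  p3 = 0 → ∅
Reachable graph of Q (4 states):
  q0 = b.b.b.0 → —b→ q1
  q1 = b.b.0 → —b→ q2
  q2 = b.0 → —b→ q3
  q3 = 0 → ∅
Coarsest stable partition (strong bisimilarity classes):
  B0 = {p0}
  B1 = {p1}
  B2 = {p2}
  B3 = {p3, q3}
  B4 = {q0}
  B5 = {q1}
  B6 = {q2}
p0 ∈ B0, q0 ∈ B4 → different blocks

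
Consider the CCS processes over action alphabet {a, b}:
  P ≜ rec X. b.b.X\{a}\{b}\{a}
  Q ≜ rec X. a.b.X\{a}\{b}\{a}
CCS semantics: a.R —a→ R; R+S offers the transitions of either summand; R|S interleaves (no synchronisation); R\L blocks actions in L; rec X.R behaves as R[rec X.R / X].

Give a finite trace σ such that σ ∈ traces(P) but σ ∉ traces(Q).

LTS(P): 3 reachable states
  m0 = rec X. b.b.X\{a}\{b}\{a} | -b-> m1
  m1 = b.(rec X. b.b.X\{a}\{b}\{a})\{a}\{b}\{a} | -b-> m2
  m2 = (rec X. b.b.X\{a}\{b}\{a})\{a}\{b}\{a} | (no moves)
LTS(Q): 3 reachable states
  n0 = rec X. a.b.X\{a}\{b}\{a} | -a-> n1
  n1 = b.(rec X. a.b.X\{a}\{b}\{a})\{a}\{b}\{a} | -b-> n2
  n2 = (rec X. a.b.X\{a}\{b}\{a})\{a}\{b}\{a} | (no moves)
Trace ⟨b⟩ through P, begin at {m0}:
  step 1 (b): {m1}
  P completes σ.
Trace ⟨b⟩ through Q, begin at {n0}:
  step 1 (b): ∅  — Q cannot continue

b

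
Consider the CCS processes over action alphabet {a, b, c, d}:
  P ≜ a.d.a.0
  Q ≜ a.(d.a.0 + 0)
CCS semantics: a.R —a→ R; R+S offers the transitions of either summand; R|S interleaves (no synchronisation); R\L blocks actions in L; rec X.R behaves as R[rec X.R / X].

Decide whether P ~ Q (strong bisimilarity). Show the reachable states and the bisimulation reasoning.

P's transition system — 4 states:
  m0 = a.d.a.0 has moves --a--▸ m1
  m1 = d.a.0 has moves --d--▸ m2
  m2 = a.0 has moves --a--▸ m3
  m3 = 0 has moves ∅
Q's transition system — 4 states:
  n0 = a.(d.a.0 + 0) has moves --a--▸ n1
  n1 = d.a.0 + 0 has moves --d--▸ n2
  n2 = a.0 has moves --a--▸ n3
  n3 = 0 has moves ∅
Partition-refinement fixed point:
  B0 = {m0, n0}
  B1 = {m1, n1}
  B2 = {m2, n2}
  B3 = {m3, n3}
m0 ∈ B0, n0 ∈ B0 → same block

P ~ Q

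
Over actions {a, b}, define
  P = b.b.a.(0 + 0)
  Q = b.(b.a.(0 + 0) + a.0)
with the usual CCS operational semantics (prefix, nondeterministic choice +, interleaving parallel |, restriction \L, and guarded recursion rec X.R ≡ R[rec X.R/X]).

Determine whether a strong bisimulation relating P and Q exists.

P's transition system — 4 states:
  s0 = b.b.a.(0 + 0) has moves -b-> s1
  s1 = b.a.(0 + 0) has moves -b-> s2
  s2 = a.(0 + 0) has moves -a-> s3
  s3 = 0 + 0 has moves ∅
Q's transition system — 5 states:
  t0 = b.(b.a.(0 + 0) + a.0) has moves -b-> t1
  t1 = b.a.(0 + 0) + a.0 has moves -a-> t2, -b-> t3
  t2 = 0 has moves ∅
  t3 = a.(0 + 0) has moves -a-> t4
  t4 = 0 + 0 has moves ∅
Coarsest stable partition (strong bisimilarity classes):
  B0 = {s0}
  B1 = {s1}
  B2 = {s2, t3}
  B3 = {s3, t2, t4}
  B4 = {t0}
  B5 = {t1}
s0 ∈ B0, t0 ∈ B4 → different blocks

NO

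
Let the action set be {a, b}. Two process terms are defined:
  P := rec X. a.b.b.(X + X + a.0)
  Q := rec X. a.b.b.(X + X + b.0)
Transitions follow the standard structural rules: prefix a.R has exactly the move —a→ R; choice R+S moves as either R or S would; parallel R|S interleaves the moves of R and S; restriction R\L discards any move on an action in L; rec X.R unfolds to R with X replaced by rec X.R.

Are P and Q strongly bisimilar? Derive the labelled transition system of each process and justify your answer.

NO

LTS(P): 5 reachable states
  p0 = rec X. a.b.b.(X + X + a.0) | —a→ p1
  p1 = b.b.((rec X. a.b.b.(X + X + a.0)) + (rec X. a.b.b.(X + X + a.0)) + a.0) | —b→ p2
  p2 = b.((rec X. a.b.b.(X + X + a.0)) + (rec X. a.b.b.(X + X + a.0)) + a.0) | —b→ p3
  p3 = (rec X. a.b.b.(X + X + a.0)) + (rec X. a.b.b.(X + X + a.0)) + a.0 | —a→ p1, —a→ p4
  p4 = 0 | stopped
LTS(Q): 5 reachable states
  q0 = rec X. a.b.b.(X + X + b.0) | —a→ q1
  q1 = b.b.((rec X. a.b.b.(X + X + b.0)) + (rec X. a.b.b.(X + X + b.0)) + b.0) | —b→ q2
  q2 = b.((rec X. a.b.b.(X + X + b.0)) + (rec X. a.b.b.(X + X + b.0)) + b.0) | —b→ q3
  q3 = (rec X. a.b.b.(X + X + b.0)) + (rec X. a.b.b.(X + X + b.0)) + b.0 | —a→ q1, —b→ q4
  q4 = 0 | stopped
Partition-refinement fixed point:
  B0 = {p0}
  B1 = {p1}
  B2 = {p2}
  B3 = {p3}
  B4 = {p4, q4}
  B5 = {q0}
  B6 = {q1}
  B7 = {q2}
  B8 = {q3}
p0 ∈ B0, q0 ∈ B5 → different blocks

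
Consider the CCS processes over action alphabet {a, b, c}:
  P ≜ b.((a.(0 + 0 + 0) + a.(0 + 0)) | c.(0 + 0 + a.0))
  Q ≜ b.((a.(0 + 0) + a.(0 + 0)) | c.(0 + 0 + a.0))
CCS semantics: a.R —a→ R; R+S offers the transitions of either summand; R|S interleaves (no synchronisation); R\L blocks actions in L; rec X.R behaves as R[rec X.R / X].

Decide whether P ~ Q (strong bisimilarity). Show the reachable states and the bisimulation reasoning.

YES

LTS(P): 10 reachable states
  m0 = b.((a.(0 + 0 + 0) + a.(0 + 0)) | c.(0 + 0 + a.0)) → --b--▸ m1
  m1 = (a.(0 + 0 + 0) + a.(0 + 0)) | c.(0 + 0 + a.0) → --a--▸ m2, --a--▸ m3, --c--▸ m4
  m2 = (0 + 0 + 0) | c.(0 + 0 + a.0) → --c--▸ m5
  m3 = (0 + 0) | c.(0 + 0 + a.0) → --c--▸ m6
  m4 = (a.(0 + 0 + 0) + a.(0 + 0)) | (0 + 0 + a.0) → --a--▸ m5, --a--▸ m6, --a--▸ m7
  m5 = (0 + 0 + 0) | (0 + 0 + a.0) → --a--▸ m8
  m6 = (0 + 0) | (0 + 0 + a.0) → --a--▸ m9
  m7 = (a.(0 + 0 + 0) + a.(0 + 0)) | 0 → --a--▸ m8, --a--▸ m9
  m8 = (0 + 0 + 0) | 0 → ·
  m9 = (0 + 0) | 0 → ·
LTS(Q): 7 reachable states
  n0 = b.((a.(0 + 0) + a.(0 + 0)) | c.(0 + 0 + a.0)) → --b--▸ n1
  n1 = (a.(0 + 0) + a.(0 + 0)) | c.(0 + 0 + a.0) → --a--▸ n2, --c--▸ n3
  n2 = (0 + 0) | c.(0 + 0 + a.0) → --c--▸ n4
  n3 = (a.(0 + 0) + a.(0 + 0)) | (0 + 0 + a.0) → --a--▸ n4, --a--▸ n5
  n4 = (0 + 0) | (0 + 0 + a.0) → --a--▸ n6
  n5 = (a.(0 + 0) + a.(0 + 0)) | 0 → --a--▸ n6
  n6 = (0 + 0) | 0 → ·
Coarsest stable partition (strong bisimilarity classes):
  B0 = {m0, n0}
  B1 = {m1, n1}
  B2 = {m2, m3, n2}
  B3 = {m5, m6, m7, n4, n5}
  B4 = {m8, m9, n6}
  B5 = {m4, n3}
m0 ∈ B0, n0 ∈ B0 → same block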